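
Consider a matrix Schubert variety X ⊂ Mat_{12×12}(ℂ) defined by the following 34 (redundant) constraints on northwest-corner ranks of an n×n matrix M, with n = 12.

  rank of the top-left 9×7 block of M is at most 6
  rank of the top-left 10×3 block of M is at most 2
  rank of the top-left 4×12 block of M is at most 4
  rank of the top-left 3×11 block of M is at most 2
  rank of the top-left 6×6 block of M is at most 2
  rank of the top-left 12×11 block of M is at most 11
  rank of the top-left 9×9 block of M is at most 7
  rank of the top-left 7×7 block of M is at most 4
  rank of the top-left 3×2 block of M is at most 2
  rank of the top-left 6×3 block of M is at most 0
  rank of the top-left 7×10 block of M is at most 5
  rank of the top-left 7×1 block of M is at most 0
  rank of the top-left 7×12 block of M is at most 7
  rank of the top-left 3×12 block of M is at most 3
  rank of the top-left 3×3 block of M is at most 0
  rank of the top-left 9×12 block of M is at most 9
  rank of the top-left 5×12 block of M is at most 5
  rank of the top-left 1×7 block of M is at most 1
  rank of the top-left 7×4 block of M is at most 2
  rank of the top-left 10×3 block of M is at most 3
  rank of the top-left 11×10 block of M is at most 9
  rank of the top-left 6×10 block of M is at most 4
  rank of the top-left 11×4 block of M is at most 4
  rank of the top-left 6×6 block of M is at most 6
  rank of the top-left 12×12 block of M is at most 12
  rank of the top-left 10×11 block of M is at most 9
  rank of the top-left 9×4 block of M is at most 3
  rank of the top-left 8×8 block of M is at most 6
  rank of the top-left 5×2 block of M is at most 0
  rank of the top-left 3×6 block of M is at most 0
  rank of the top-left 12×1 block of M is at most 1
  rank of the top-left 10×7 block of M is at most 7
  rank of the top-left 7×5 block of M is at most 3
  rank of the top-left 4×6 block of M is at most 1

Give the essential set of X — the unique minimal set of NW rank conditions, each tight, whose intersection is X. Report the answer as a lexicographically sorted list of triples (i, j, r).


Propagating the 34 rank bounds to every northwest block:

  R[1]: 0 0 0 0 0 0 1 1 1 1 1 1
  R[2]: 0 0 0 0 0 0 1 2 2 2 2 2
  R[3]: 0 0 0 0 0 0 1 2 2 2 2 3
  R[4]: 0 0 0 1 1 1 2 3 3 3 3 4
  R[5]: 0 0 0 1 2 2 3 4 4 4 4 5
  R[6]: 0 0 0 1 2 2 3 4 4 4 5 6
  R[7]: 0 1 1 2 3 3 4 5 5 5 6 7
  R[8]: 1 2 2 3 4 4 5 6 6 6 7 8
  R[9]: 1 2 2 3 4 5 6 7 7 7 8 9
  R[10]: 1 2 2 3 4 5 6 7 8 8 9 10
  R[11]: 1 2 3 4 5 6 7 8 9 9 10 11
  R[12]: 1 2 3 4 5 6 7 8 9 10 11 12

so w = (7, 8, 12, 4, 5, 11, 2, 1, 6, 9, 3, 10).

Fulton essential set (7 of the 36 Rothe cells):

[(3, 6, 0), (3, 11, 2), (6, 3, 0), (6, 6, 2), (6, 10, 4), (7, 1, 0), (10, 3, 2)]


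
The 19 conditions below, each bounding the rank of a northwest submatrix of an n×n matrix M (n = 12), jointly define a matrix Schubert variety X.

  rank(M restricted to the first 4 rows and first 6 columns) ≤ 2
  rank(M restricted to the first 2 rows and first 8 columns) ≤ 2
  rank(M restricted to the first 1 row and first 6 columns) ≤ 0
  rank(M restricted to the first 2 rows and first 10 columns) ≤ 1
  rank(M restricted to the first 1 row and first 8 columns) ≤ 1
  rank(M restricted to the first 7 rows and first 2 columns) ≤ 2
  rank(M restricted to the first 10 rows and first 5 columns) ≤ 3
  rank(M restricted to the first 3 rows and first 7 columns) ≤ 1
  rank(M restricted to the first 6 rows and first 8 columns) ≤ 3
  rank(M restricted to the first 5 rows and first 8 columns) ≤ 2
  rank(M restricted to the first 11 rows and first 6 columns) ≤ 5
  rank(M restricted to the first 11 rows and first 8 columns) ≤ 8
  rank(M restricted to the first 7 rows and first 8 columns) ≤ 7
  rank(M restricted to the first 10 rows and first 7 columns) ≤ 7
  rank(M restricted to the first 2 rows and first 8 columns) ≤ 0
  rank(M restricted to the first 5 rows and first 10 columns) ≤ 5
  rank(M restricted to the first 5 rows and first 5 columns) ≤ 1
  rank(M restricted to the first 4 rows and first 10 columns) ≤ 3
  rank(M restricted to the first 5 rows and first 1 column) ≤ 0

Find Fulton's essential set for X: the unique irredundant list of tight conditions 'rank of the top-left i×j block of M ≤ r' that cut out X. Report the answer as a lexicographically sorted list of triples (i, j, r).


Recovering R(i,j) via the rank-extension bound from the 19 conditions:

  0 0 0 0 0 0 0 0 1 1 1 1
  0 0 0 0 0 0 0 0 1 1 2 2
  0 1 1 1 1 1 1 1 2 2 3 3
  0 1 1 1 1 2 2 2 3 3 4 4
  0 1 1 1 1 2 2 2 3 4 5 5
  1 2 2 2 2 3 3 3 4 5 6 6
  1 2 3 3 3 4 4 4 5 6 7 7
  1 2 3 3 3 4 5 5 6 7 8 8
  1 2 3 3 3 4 5 6 7 8 9 9
  1 2 3 3 3 4 5 6 7 8 9 10
  1 2 3 4 4 5 6 7 8 9 10 11
  1 2 3 4 5 6 7 8 9 10 11 12

giving w = (9, 11, 2, 6, 10, 1, 3, 7, 8, 12, 4, 5) via Δ²R.

D(w) has 34 cells with 6 SE-corners; essential set:

[(2, 8, 0), (2, 10, 1), (5, 1, 0), (5, 5, 1), (5, 8, 2), (10, 5, 3)]


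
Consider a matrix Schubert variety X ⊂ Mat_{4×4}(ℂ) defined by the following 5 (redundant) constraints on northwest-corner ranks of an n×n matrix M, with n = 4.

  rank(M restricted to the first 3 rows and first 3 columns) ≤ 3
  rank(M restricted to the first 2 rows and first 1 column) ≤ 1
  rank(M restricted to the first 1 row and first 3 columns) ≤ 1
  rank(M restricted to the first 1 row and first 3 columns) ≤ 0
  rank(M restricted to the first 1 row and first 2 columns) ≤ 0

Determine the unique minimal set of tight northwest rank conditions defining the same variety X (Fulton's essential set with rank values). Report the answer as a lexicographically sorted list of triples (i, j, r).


Computing R[i][j] = min implied NW-rank bound (n=4, 5 conditions):

  0  0  0  1
  1  1  1  2
  1  2  2  3
  1  2  3  4

second differences of R give the permutation w = (4, 1, 2, 3).

|D(w)|=3, |Ess(w)|=1:

[(1, 3, 0)]


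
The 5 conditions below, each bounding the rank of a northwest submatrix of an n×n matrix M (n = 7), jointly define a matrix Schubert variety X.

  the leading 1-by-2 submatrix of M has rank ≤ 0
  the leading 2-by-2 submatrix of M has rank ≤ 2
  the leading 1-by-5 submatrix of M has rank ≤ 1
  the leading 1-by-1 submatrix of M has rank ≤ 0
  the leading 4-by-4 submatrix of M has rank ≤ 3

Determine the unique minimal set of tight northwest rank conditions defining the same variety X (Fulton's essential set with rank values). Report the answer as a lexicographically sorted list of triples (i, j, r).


The tightest implied rank at each (i,j), from the 5 conditions:

  i=1: 0, 0, 1, 1, 1, 1, 1
  i=2: 1, 1, 2, 2, 2, 2, 2
  i=3: 1, 2, 3, 3, 3, 3, 3
  i=4: 1, 2, 3, 3, 4, 4, 4
  i=5: 1, 2, 3, 4, 5, 5, 5
  i=6: 1, 2, 3, 4, 5, 6, 6
  i=7: 1, 2, 3, 4, 5, 6, 7

hence w(1..7) = (3, 1, 2, 5, 4, 6, 7).

Fulton essential set (2 of the 3 Rothe cells):

[(1, 2, 0), (4, 4, 3)]


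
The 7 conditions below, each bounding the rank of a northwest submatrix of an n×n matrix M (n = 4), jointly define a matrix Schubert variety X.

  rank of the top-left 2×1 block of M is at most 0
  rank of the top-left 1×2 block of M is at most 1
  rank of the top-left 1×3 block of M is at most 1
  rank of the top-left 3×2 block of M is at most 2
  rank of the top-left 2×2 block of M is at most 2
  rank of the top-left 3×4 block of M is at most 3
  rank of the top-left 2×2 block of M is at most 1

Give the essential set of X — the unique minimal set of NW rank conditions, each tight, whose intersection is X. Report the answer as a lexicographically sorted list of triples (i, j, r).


Computing R[i][j] = min implied NW-rank bound (n=4, 7 conditions):

  R[1]: 0 1 1 1
  R[2]: 0 1 2 2
  R[3]: 1 2 3 3
  R[4]: 1 2 3 4

the unique w with this rank table is (2, 3, 1, 4).

Rothe diagram D(w) (2 cells), 1 SE-corner (essential condition):

[(2, 1, 0)]


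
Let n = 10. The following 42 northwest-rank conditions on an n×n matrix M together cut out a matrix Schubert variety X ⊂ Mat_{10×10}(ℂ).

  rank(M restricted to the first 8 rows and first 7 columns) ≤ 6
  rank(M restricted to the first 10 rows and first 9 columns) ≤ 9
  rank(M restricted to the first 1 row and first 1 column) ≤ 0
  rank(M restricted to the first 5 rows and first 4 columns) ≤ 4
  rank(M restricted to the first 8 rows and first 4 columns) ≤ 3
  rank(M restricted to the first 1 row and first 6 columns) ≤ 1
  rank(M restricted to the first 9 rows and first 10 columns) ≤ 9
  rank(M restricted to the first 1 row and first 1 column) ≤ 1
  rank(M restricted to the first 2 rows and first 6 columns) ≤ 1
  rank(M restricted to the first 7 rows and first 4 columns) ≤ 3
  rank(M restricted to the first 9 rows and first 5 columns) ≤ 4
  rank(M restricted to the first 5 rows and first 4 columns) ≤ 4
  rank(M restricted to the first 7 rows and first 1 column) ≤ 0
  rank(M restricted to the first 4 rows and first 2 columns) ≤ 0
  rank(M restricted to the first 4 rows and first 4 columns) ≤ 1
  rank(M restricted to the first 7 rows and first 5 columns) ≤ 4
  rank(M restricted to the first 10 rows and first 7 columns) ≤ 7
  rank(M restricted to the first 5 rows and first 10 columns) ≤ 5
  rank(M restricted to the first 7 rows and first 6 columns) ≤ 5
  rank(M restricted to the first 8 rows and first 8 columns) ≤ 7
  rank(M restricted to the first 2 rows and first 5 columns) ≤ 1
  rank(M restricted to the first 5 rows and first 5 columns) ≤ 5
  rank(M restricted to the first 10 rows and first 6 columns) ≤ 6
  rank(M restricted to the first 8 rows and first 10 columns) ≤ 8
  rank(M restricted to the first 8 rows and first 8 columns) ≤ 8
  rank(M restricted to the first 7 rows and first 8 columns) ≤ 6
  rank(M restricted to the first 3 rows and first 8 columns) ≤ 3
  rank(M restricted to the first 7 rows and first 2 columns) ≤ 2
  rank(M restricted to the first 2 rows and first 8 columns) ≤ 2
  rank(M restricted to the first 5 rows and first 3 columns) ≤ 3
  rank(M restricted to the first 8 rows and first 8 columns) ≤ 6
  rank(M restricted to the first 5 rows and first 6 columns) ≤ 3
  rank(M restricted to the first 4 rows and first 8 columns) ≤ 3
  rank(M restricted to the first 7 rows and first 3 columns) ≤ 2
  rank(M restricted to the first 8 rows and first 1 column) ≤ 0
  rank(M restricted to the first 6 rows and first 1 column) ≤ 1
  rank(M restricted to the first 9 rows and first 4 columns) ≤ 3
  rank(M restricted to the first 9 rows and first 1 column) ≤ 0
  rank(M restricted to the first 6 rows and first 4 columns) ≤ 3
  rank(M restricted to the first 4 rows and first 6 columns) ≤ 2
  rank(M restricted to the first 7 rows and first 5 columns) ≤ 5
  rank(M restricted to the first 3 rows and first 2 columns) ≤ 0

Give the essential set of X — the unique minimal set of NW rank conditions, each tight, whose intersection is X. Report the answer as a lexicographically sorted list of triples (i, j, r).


Computing R[i][j] = min implied NW-rank bound (n=10, 42 conditions):

  row 1: 0 0 1 1 1 1 1 1 1 1
  row 2: 0 0 1 1 1 1 2 2 2 2
  row 3: 0 0 1 1 2 2 3 3 3 3
  row 4: 0 0 1 1 2 2 3 3 4 4
  row 5: 0 1 2 2 3 3 4 4 5 5
  row 6: 0 1 2 3 4 4 5 5 6 6
  row 7: 0 1 2 3 4 5 6 6 7 7
  row 8: 0 1 2 3 4 5 6 6 7 8
  row 9: 0 1 2 3 4 5 6 7 8 9
  row 10: 1 2 3 4 5 6 7 8 9 10

hence w(1..10) = (3, 7, 5, 9, 2, 4, 6, 10, 8, 1).

Rothe diagram D(w) (21 cells), 7 SE-corners (essential conditions):

[(2, 6, 1), (4, 2, 0), (4, 4, 1), (4, 6, 2), (4, 8, 3), (8, 8, 6), (9, 1, 0)]


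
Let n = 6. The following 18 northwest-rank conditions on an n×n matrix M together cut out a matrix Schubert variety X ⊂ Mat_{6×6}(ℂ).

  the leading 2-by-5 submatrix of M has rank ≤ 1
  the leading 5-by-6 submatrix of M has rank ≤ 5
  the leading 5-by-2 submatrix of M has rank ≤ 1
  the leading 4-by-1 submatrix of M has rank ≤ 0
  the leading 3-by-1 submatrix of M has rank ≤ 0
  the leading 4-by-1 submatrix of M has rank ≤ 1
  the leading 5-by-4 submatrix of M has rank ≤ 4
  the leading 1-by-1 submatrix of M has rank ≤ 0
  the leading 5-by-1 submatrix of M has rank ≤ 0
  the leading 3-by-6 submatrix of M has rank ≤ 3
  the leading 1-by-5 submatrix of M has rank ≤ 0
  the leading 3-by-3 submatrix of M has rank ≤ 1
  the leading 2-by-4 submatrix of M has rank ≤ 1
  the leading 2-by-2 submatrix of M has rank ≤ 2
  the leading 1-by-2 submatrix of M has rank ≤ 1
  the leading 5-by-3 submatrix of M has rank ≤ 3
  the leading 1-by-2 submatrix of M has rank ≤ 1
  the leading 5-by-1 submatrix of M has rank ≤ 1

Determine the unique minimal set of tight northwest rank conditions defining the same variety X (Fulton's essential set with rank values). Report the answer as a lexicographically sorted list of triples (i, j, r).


Rank table r_w(6×6) implied by the 18 constraints:

  0  0  0  0  0  1
  0  1  1  1  1  2
  0  1  1  2  2  3
  0  1  2  3  3  4
  0  1  2  3  4  5
  1  2  3  4  5  6

giving w = (6, 2, 4, 3, 5, 1) via Δ²R.

3 SE-corners of the 10-cell Rothe diagram give Ess(w):

[(1, 5, 0), (3, 3, 1), (5, 1, 0)]


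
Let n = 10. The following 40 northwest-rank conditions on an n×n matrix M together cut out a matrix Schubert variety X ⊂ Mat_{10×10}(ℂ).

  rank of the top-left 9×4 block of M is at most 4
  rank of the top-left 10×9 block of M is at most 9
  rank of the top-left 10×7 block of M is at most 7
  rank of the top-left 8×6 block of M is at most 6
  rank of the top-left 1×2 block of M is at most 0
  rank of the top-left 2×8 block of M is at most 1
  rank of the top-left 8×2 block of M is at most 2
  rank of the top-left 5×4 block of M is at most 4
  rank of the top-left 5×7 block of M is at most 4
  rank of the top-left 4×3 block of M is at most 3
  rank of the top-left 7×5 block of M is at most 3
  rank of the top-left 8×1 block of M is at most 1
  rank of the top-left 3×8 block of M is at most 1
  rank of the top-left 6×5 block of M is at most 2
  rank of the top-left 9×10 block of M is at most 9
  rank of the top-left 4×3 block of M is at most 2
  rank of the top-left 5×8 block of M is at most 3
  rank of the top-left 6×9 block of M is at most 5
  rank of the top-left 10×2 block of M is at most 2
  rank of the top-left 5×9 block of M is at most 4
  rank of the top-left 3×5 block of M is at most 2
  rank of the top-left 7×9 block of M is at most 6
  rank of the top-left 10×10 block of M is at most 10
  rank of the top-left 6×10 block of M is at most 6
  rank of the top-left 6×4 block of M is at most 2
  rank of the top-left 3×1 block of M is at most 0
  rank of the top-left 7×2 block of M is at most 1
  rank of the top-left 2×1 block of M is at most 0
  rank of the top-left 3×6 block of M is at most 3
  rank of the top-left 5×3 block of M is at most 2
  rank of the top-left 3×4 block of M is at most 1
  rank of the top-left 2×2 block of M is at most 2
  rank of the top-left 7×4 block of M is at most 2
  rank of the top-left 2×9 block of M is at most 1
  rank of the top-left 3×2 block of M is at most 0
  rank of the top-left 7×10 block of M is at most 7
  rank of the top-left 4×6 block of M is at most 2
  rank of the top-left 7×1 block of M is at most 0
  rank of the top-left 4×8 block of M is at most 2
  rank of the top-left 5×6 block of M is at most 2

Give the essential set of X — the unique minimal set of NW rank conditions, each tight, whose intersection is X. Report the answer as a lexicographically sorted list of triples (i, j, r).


Propagating the 40 rank bounds to every northwest block:

  R[1]: 0 0 1 1 1 1 1 1 1 1
  R[2]: 0 0 1 1 1 1 1 1 1 2
  R[3]: 0 0 1 1 1 1 1 1 2 3
  R[4]: 0 1 2 2 2 2 2 2 3 4
  R[5]: 0 1 2 2 2 2 3 3 4 5
  R[6]: 0 1 2 2 2 3 4 4 5 6
  R[7]: 0 1 2 2 3 4 5 5 6 7
  R[8]: 1 2 3 3 4 5 6 6 7 8
  R[9]: 1 2 3 4 5 6 7 7 8 9
  R[10]: 1 2 3 4 5 6 7 8 9 10

so w = (3, 10, 9, 2, 7, 6, 5, 1, 4, 8).

Fulton essential set (7 of the 27 Rothe cells):

[(2, 9, 1), (3, 2, 0), (3, 8, 1), (5, 6, 2), (6, 5, 2), (7, 1, 0), (7, 4, 2)]


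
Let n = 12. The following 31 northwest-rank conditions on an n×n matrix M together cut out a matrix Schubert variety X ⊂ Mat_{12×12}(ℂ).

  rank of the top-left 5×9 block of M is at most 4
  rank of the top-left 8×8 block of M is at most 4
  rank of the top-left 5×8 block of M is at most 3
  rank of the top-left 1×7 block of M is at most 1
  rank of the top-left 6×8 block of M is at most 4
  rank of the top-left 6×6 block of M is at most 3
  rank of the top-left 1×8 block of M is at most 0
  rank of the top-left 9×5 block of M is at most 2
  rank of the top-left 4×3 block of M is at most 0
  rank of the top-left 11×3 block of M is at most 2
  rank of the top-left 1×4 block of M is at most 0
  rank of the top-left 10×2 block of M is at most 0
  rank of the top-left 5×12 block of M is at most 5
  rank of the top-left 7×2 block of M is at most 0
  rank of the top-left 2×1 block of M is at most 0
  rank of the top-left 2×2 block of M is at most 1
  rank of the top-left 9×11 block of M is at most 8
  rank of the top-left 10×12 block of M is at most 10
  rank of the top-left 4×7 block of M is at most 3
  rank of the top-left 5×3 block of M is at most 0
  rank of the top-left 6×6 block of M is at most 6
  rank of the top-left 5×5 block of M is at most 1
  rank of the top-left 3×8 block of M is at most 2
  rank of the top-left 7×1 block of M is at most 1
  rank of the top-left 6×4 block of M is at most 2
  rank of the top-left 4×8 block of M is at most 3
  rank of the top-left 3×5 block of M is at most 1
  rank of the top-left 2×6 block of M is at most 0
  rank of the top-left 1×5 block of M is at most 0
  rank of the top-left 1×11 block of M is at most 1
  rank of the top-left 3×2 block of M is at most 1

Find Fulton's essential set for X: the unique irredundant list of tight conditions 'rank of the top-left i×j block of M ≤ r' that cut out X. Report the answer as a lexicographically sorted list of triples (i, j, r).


The tightest implied rank at each (i,j), from the 31 conditions:

  i=1: 0  0  0  0  0  0  0  0  1  1  1  1
  i=2: 0  0  0  0  0  0  1  1  2  2  2  2
  i=3: 0  0  0  1  1  1  2  2  3  3  3  3
  i=4: 0  0  0  1  1  2  3  3  4  4  4  4
  i=5: 0  0  0  1  1  2  3  3  4  5  5  5
  i=6: 0  0  1  2  2  3  4  4  5  6  6  6
  i=7: 0  0  1  2  2  3  4  4  5  6  7  7
  i=8: 0  0  1  2  2  3  4  4  5  6  7  8
  i=9: 0  0  1  2  2  3  4  5  6  7  8  9
  i=10: 0  0  1  2  3  4  5  6  7  8  9  10
  i=11: 1  1  2  3  4  5  6  7  8  9  10  11
  i=12: 1  2  3  4  5  6  7  8  9  10  11  12

reading off 1-entries of Δ²R: w = (9, 7, 4, 6, 10, 3, 11, 12, 8, 5, 1, 2).

8 SE-corners of the 41-cell Rothe diagram give Ess(w):

[(1, 8, 0), (2, 6, 0), (5, 3, 0), (5, 5, 1), (5, 8, 3), (8, 8, 4), (9, 5, 2), (10, 2, 0)]


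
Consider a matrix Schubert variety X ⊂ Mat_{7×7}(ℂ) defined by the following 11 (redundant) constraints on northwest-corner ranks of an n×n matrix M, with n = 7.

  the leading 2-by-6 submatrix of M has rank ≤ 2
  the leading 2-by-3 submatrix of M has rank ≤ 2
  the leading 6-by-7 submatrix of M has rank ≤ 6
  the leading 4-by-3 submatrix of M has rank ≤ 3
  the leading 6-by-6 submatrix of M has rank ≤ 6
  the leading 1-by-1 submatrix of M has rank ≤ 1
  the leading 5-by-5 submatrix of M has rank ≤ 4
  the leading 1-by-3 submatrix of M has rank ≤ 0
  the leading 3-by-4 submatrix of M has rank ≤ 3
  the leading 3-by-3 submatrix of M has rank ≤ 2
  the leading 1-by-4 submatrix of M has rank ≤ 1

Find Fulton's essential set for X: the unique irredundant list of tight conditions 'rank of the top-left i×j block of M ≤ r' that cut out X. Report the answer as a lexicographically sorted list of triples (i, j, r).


Recovering R(i,j) via the rank-extension bound from the 11 conditions:

  0, 0, 0, 1, 1, 1, 1
  1, 1, 1, 2, 2, 2, 2
  1, 2, 2, 3, 3, 3, 3
  1, 2, 3, 4, 4, 4, 4
  1, 2, 3, 4, 4, 5, 5
  1, 2, 3, 4, 5, 6, 6
  1, 2, 3, 4, 5, 6, 7

giving w = (4, 1, 2, 3, 6, 5, 7) via Δ²R.

2 SE-corners of the 4-cell Rothe diagram give Ess(w):

[(1, 3, 0), (5, 5, 4)]


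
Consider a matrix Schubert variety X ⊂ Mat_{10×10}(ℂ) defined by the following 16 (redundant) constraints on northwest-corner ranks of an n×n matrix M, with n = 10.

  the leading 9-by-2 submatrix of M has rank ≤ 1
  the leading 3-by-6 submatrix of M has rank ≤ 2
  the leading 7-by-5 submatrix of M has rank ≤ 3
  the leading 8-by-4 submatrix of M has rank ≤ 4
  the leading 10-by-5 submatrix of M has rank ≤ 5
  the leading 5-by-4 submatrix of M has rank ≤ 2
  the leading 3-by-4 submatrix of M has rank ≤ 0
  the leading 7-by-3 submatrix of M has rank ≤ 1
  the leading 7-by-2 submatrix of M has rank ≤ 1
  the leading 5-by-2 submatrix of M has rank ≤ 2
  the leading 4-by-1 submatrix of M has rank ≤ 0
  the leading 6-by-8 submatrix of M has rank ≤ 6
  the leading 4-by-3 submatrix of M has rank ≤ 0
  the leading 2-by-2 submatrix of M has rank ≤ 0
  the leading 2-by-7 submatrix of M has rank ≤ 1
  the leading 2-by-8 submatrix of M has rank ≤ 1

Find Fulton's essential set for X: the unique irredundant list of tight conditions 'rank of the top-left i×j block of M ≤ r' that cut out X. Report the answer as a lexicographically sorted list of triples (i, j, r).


The tightest implied rank at each (i,j), from the 16 conditions:

  R[1]: 0 | 0 | 0 | 0 | 1 | 1 | 1 | 1 | 1 | 1
  R[2]: 0 | 0 | 0 | 0 | 1 | 1 | 1 | 1 | 2 | 2
  R[3]: 0 | 0 | 0 | 0 | 1 | 2 | 2 | 2 | 3 | 3
  R[4]: 0 | 0 | 0 | 1 | 2 | 3 | 3 | 3 | 4 | 4
  R[5]: 1 | 1 | 1 | 2 | 3 | 4 | 4 | 4 | 5 | 5
  R[6]: 1 | 1 | 1 | 2 | 3 | 4 | 5 | 5 | 6 | 6
  R[7]: 1 | 1 | 1 | 2 | 3 | 4 | 5 | 6 | 7 | 7
  R[8]: 1 | 1 | 2 | 3 | 4 | 5 | 6 | 7 | 8 | 8
  R[9]: 1 | 1 | 2 | 3 | 4 | 5 | 6 | 7 | 8 | 9
  R[10]: 1 | 2 | 3 | 4 | 5 | 6 | 7 | 8 | 9 | 10

giving w = (5, 9, 6, 4, 1, 7, 8, 3, 10, 2) via Δ²R.

5 SE-corners of the 24-cell Rothe diagram give Ess(w):

[(2, 8, 1), (3, 4, 0), (4, 3, 0), (7, 3, 1), (9, 2, 1)]


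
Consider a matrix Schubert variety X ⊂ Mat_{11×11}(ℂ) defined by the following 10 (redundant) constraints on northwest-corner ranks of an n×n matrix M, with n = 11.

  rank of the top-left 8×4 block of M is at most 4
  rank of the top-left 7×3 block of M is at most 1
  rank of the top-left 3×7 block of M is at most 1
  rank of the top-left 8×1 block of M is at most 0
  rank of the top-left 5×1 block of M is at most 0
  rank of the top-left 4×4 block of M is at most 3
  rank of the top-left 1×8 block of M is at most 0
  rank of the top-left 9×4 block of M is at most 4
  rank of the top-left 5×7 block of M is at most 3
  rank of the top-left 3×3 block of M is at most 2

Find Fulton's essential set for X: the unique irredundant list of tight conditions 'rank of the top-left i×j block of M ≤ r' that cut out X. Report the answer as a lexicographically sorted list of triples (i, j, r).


The tightest implied rank at each (i,j), from the 10 conditions:

  i=1: 0 | 0 | 0 | 0 | 0 | 0 | 0 | 0 | 1 | 1 | 1
  i=2: 0 | 1 | 1 | 1 | 1 | 1 | 1 | 1 | 2 | 2 | 2
  i=3: 0 | 1 | 1 | 1 | 1 | 1 | 1 | 2 | 3 | 3 | 3
  i=4: 0 | 1 | 1 | 2 | 2 | 2 | 2 | 3 | 4 | 4 | 4
  i=5: 0 | 1 | 1 | 2 | 3 | 3 | 3 | 4 | 5 | 5 | 5
  i=6: 0 | 1 | 1 | 2 | 3 | 4 | 4 | 5 | 6 | 6 | 6
  i=7: 0 | 1 | 1 | 2 | 3 | 4 | 5 | 6 | 7 | 7 | 7
  i=8: 0 | 1 | 2 | 3 | 4 | 5 | 6 | 7 | 8 | 8 | 8
  i=9: 1 | 2 | 3 | 4 | 5 | 6 | 7 | 8 | 9 | 9 | 9
  i=10: 1 | 2 | 3 | 4 | 5 | 6 | 7 | 8 | 9 | 10 | 10
  i=11: 1 | 2 | 3 | 4 | 5 | 6 | 7 | 8 | 9 | 10 | 11

giving w = (9, 2, 8, 4, 5, 6, 7, 3, 1, 10, 11) via Δ²R.

Rothe diagram D(w) (24 cells), 4 SE-corners (essential conditions):

[(1, 8, 0), (3, 7, 1), (7, 3, 1), (8, 1, 0)]


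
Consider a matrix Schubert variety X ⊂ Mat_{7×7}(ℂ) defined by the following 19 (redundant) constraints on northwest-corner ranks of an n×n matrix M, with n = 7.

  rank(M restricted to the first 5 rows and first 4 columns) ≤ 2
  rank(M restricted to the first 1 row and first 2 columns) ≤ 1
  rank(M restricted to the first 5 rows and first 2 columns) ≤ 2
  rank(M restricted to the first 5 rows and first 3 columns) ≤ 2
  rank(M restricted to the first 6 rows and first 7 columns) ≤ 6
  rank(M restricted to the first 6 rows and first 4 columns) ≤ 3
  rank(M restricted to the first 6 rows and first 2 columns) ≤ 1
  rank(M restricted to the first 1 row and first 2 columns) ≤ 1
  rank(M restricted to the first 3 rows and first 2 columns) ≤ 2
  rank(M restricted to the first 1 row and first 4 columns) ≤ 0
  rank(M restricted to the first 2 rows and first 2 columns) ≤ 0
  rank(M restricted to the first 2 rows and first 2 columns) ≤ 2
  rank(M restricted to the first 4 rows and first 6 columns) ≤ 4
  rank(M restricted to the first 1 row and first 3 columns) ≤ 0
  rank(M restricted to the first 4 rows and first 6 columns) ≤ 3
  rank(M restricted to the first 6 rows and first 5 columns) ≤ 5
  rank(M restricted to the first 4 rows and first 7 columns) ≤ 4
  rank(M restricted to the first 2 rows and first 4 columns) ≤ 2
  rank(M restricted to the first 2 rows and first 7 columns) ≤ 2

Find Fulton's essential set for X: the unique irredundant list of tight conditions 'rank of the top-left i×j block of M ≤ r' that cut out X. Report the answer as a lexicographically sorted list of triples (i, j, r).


Propagating the 19 rank bounds to every northwest block:

  row 1: 0  0  0  0  1  1  1
  row 2: 0  0  1  1  2  2  2
  row 3: 1  1  2  2  3  3  3
  row 4: 1  1  2  2  3  3  4
  row 5: 1  1  2  2  3  4  5
  row 6: 1  1  2  3  4  5  6
  row 7: 1  2  3  4  5  6  7

second differences of R give the permutation w = (5, 3, 1, 7, 6, 4, 2).

|D(w)|=12, |Ess(w)|=5:

[(1, 4, 0), (2, 2, 0), (4, 6, 3), (5, 4, 2), (6, 2, 1)]


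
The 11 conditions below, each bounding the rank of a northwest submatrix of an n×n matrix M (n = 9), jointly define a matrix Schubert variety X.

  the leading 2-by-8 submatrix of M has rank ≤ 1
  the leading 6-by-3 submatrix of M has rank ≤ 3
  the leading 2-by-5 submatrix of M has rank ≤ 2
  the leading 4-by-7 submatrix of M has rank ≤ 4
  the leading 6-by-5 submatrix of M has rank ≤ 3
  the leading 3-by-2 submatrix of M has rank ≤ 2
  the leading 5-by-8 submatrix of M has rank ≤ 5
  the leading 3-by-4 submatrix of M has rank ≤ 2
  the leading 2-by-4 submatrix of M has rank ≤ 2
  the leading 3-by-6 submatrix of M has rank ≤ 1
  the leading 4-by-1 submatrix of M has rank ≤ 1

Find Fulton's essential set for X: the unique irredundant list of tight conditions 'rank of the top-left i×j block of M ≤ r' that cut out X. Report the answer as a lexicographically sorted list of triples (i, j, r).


Computing R[i][j] = min implied NW-rank bound (n=9, 11 conditions):

  1, 1, 1, 1, 1, 1, 1, 1, 1
  1, 1, 1, 1, 1, 1, 1, 1, 2
  1, 1, 1, 1, 1, 1, 2, 2, 3
  1, 2, 2, 2, 2, 2, 3, 3, 4
  1, 2, 3, 3, 3, 3, 4, 4, 5
  1, 2, 3, 3, 3, 4, 5, 5, 6
  1, 2, 3, 4, 4, 5, 6, 6, 7
  1, 2, 3, 4, 5, 6, 7, 7, 8
  1, 2, 3, 4, 5, 6, 7, 8, 9

hence w(1..9) = (1, 9, 7, 2, 3, 6, 4, 5, 8).

Fulton essential set (3 of the 14 Rothe cells):

[(2, 8, 1), (3, 6, 1), (6, 5, 3)]


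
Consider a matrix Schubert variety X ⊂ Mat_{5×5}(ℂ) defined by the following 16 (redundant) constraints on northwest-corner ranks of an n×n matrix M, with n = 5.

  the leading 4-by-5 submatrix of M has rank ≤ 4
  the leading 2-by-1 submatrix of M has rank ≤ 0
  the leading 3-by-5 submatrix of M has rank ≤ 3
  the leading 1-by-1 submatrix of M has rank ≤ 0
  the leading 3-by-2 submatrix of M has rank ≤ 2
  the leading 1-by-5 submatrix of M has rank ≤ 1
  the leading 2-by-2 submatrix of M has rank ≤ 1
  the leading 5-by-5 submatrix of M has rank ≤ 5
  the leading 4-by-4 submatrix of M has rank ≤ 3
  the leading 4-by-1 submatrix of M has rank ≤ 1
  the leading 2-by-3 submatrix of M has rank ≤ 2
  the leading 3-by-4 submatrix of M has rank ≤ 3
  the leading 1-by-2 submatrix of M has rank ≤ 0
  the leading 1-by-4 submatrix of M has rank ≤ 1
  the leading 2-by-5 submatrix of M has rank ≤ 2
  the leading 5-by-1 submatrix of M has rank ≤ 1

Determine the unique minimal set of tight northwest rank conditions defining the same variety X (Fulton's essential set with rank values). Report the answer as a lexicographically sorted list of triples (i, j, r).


Rank table r_w(5×5) implied by the 16 constraints:

  0  0  1  1  1
  0  1  2  2  2
  1  2  3  3  3
  1  2  3  3  4
  1  2  3  4  5

giving w = (3, 2, 1, 5, 4) via Δ²R.

Fulton essential set (3 of the 4 Rothe cells):

[(1, 2, 0), (2, 1, 0), (4, 4, 3)]


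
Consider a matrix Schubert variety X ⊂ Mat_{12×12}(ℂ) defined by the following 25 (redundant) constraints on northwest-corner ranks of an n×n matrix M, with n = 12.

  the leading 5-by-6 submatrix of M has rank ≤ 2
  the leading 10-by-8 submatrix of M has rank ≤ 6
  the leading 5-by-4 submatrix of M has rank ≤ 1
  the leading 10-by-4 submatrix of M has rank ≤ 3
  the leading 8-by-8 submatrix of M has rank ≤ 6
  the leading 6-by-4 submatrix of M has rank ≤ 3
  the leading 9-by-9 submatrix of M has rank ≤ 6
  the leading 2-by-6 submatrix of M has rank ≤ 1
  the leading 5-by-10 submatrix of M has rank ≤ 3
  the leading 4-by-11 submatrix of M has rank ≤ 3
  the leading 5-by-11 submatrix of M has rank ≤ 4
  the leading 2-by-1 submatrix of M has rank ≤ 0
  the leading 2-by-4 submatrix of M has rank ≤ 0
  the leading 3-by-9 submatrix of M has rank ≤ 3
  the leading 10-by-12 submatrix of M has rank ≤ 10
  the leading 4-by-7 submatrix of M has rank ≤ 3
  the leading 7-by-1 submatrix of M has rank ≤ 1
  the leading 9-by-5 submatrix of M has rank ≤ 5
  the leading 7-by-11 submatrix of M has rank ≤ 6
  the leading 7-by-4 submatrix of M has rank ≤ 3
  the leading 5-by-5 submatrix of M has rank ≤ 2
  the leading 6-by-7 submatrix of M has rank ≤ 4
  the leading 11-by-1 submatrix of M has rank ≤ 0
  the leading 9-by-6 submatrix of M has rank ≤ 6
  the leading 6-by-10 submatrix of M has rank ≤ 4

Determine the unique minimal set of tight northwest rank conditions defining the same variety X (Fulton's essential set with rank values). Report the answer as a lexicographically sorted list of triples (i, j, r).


Rank table r_w(12×12) implied by the 25 constraints:

  0, 0, 0, 0, 1, 1, 1, 1, 1, 1, 1, 1
  0, 0, 0, 0, 1, 1, 2, 2, 2, 2, 2, 2
  0, 1, 1, 1, 2, 2, 3, 3, 3, 3, 3, 3
  0, 1, 1, 1, 2, 2, 3, 3, 3, 3, 3, 4
  0, 1, 1, 1, 2, 2, 3, 3, 3, 3, 4, 5
  0, 1, 2, 2, 3, 3, 4, 4, 4, 4, 5, 6
  0, 1, 2, 3, 4, 4, 5, 5, 5, 5, 6, 7
  0, 1, 2, 3, 4, 5, 6, 6, 6, 6, 7, 8
  0, 1, 2, 3, 4, 5, 6, 6, 6, 7, 8, 9
  0, 1, 2, 3, 4, 5, 6, 6, 7, 8, 9, 10
  0, 1, 2, 3, 4, 5, 6, 7, 8, 9, 10, 11
  1, 2, 3, 4, 5, 6, 7, 8, 9, 10, 11, 12

reading off 1-entries of Δ²R: w = (5, 7, 2, 12, 11, 3, 4, 6, 10, 9, 8, 1).

Fulton essential set (9 of the 34 Rothe cells):

[(2, 4, 0), (2, 6, 1), (4, 11, 3), (5, 4, 1), (5, 6, 2), (5, 10, 3), (9, 9, 6), (10, 8, 6), (11, 1, 0)]


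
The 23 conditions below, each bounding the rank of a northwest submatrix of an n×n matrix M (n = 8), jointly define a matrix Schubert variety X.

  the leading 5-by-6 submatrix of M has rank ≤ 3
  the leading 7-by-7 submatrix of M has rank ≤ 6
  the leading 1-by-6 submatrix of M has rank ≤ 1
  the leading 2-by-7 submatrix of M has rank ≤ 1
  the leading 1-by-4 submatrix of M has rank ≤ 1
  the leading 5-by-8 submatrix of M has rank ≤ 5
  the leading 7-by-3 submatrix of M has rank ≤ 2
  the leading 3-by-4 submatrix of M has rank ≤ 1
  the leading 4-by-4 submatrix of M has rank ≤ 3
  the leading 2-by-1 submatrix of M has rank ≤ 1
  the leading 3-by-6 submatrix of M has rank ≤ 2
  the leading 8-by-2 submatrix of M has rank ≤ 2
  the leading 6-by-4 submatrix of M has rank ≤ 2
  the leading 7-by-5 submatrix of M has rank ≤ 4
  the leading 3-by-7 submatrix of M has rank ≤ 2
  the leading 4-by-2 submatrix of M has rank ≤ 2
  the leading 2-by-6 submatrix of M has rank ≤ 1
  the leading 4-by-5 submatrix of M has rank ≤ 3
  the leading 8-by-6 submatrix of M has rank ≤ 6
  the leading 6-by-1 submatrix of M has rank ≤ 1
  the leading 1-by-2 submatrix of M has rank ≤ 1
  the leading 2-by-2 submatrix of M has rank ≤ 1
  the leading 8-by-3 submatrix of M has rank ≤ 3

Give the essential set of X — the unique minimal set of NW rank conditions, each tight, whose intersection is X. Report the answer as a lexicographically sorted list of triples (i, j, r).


Computing R[i][j] = min implied NW-rank bound (n=8, 23 conditions):

  row 1: 1 1 1 1 1 1 1 1
  row 2: 1 1 1 1 1 1 1 2
  row 3: 1 1 1 1 2 2 2 3
  row 4: 1 2 2 2 3 3 3 4
  row 5: 1 2 2 2 3 3 4 5
  row 6: 1 2 2 2 3 4 5 6
  row 7: 1 2 2 3 4 5 6 7
  row 8: 1 2 3 4 5 6 7 8

so w = (1, 8, 5, 2, 7, 6, 4, 3).

D(w) has 15 cells with 5 SE-corners; essential set:

[(2, 7, 1), (3, 4, 1), (5, 6, 3), (6, 4, 2), (7, 3, 2)]


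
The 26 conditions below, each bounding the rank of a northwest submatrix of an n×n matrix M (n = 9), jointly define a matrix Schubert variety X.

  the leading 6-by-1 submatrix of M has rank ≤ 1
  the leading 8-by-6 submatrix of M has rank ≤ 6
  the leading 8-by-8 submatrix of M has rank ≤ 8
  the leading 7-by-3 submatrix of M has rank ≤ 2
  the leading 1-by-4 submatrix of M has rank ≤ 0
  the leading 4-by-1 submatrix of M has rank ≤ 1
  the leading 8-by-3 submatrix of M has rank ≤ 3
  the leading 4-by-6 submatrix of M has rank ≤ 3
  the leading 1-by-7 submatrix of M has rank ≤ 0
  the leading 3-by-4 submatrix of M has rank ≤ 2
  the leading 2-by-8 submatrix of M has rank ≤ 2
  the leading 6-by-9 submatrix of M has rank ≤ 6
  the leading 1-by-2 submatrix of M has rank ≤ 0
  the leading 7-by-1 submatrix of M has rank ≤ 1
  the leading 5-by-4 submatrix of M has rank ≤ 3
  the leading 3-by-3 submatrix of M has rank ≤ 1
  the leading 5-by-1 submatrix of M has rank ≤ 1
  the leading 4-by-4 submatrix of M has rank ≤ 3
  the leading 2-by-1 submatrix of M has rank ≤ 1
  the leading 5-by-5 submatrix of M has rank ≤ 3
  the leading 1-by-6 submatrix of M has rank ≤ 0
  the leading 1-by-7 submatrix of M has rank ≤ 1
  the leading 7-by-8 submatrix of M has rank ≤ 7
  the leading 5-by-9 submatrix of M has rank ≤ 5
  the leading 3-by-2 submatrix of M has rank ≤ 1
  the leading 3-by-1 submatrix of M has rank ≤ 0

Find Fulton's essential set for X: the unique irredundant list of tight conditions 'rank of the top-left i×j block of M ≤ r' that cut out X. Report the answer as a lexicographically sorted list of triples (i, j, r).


The tightest implied rank at each (i,j), from the 26 conditions:

  row 1: 0 | 0 | 0 | 0 | 0 | 0 | 0 | 1 | 1
  row 2: 0 | 1 | 1 | 1 | 1 | 1 | 1 | 2 | 2
  row 3: 0 | 1 | 1 | 2 | 2 | 2 | 2 | 3 | 3
  row 4: 1 | 2 | 2 | 3 | 3 | 3 | 3 | 4 | 4
  row 5: 1 | 2 | 2 | 3 | 3 | 4 | 4 | 5 | 5
  row 6: 1 | 2 | 2 | 3 | 4 | 5 | 5 | 6 | 6
  row 7: 1 | 2 | 2 | 3 | 4 | 5 | 6 | 7 | 7
  row 8: 1 | 2 | 3 | 4 | 5 | 6 | 7 | 8 | 8
  row 9: 1 | 2 | 3 | 4 | 5 | 6 | 7 | 8 | 9

giving w = (8, 2, 4, 1, 6, 5, 7, 3, 9) via Δ²R.

5 SE-corners of the 14-cell Rothe diagram give Ess(w):

[(1, 7, 0), (3, 1, 0), (3, 3, 1), (5, 5, 3), (7, 3, 2)]


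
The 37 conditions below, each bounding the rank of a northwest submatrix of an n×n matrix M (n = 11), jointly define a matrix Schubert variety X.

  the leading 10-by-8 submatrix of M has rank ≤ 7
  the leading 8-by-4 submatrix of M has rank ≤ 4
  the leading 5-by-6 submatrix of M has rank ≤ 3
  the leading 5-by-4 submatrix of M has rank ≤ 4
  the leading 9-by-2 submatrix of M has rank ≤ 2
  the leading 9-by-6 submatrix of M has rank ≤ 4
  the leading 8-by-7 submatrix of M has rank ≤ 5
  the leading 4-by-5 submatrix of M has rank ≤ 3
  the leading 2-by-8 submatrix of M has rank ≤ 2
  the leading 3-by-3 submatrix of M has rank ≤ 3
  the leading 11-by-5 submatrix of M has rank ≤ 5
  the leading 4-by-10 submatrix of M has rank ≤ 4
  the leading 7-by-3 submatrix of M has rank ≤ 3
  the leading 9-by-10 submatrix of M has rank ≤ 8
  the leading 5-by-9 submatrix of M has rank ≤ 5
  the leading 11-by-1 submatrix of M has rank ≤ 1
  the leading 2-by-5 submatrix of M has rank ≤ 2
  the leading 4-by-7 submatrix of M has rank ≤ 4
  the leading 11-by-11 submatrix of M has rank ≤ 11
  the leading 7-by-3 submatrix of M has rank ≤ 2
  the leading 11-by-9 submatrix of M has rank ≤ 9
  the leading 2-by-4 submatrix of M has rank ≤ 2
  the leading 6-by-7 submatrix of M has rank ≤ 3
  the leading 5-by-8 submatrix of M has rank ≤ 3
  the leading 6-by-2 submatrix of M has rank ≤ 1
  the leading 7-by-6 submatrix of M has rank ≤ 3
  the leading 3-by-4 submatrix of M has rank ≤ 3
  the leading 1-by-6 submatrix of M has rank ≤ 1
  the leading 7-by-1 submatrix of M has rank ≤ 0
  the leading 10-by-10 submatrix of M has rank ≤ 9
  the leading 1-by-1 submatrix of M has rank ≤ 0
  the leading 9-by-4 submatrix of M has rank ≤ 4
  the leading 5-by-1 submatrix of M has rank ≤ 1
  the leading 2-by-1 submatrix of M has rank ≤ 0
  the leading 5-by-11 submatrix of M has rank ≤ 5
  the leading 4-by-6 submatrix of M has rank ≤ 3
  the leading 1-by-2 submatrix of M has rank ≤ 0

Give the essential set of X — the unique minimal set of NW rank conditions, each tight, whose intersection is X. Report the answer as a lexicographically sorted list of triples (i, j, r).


Rank table r_w(11×11) implied by the 37 constraints:

  0, 0, 1, 1, 1, 1, 1, 1, 1, 1, 1
  0, 1, 2, 2, 2, 2, 2, 2, 2, 2, 2
  0, 1, 2, 3, 3, 3, 3, 3, 3, 3, 3
  0, 1, 2, 3, 3, 3, 3, 3, 4, 4, 4
  0, 1, 2, 3, 3, 3, 3, 3, 4, 5, 5
  0, 1, 2, 3, 3, 3, 3, 4, 5, 6, 6
  0, 1, 2, 3, 3, 3, 4, 5, 6, 7, 7
  1, 2, 3, 4, 4, 4, 5, 6, 7, 8, 8
  1, 2, 3, 4, 4, 4, 5, 6, 7, 8, 9
  1, 2, 3, 4, 5, 5, 6, 7, 8, 9, 10
  1, 2, 3, 4, 5, 6, 7, 8, 9, 10, 11

second differences of R give the permutation w = (3, 2, 4, 9, 10, 8, 7, 1, 11, 5, 6).

|D(w)|=23, |Ess(w)|=6:

[(1, 2, 0), (5, 8, 3), (6, 7, 3), (7, 1, 0), (7, 6, 3), (9, 6, 4)]


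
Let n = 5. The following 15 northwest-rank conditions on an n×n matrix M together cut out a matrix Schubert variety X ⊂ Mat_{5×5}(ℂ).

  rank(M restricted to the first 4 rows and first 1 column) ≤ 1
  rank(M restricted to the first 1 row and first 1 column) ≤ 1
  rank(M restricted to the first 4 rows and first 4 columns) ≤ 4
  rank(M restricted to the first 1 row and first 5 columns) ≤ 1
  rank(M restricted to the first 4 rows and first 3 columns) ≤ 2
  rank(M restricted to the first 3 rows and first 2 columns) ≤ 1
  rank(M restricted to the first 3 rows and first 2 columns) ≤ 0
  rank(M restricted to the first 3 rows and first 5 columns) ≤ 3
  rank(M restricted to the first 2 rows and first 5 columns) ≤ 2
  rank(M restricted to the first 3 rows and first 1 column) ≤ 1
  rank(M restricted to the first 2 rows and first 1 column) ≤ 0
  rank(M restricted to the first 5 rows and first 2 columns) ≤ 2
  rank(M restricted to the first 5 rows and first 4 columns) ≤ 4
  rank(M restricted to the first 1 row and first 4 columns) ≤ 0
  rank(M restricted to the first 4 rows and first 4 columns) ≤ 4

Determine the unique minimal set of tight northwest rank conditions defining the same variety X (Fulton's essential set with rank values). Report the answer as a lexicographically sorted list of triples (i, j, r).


Recovering R(i,j) via the rank-extension bound from the 15 conditions:

  row 1: 0  0  0  0  1
  row 2: 0  0  1  1  2
  row 3: 0  0  1  2  3
  row 4: 1  1  2  3  4
  row 5: 1  2  3  4  5

second differences of R give the permutation w = (5, 3, 4, 1, 2).

2 SE-corners of the 8-cell Rothe diagram give Ess(w):

[(1, 4, 0), (3, 2, 0)]


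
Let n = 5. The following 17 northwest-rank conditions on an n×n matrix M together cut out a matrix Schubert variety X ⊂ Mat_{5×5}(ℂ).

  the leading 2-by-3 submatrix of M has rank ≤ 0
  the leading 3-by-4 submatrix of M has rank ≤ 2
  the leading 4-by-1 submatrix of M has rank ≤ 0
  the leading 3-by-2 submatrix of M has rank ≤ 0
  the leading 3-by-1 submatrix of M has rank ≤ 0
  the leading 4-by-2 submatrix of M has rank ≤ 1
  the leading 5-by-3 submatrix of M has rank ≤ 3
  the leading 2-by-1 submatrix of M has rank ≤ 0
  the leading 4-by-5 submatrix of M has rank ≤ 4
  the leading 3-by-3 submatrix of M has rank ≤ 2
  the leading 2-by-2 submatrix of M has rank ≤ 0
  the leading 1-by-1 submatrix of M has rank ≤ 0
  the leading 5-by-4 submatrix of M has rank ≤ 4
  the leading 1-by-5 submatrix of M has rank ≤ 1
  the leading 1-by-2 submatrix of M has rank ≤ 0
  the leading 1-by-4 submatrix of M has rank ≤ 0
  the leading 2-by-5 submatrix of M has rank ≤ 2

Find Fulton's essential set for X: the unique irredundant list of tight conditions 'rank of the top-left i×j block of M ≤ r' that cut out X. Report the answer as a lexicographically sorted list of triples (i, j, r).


Computing R[i][j] = min implied NW-rank bound (n=5, 17 conditions):

  0, 0, 0, 0, 1
  0, 0, 0, 1, 2
  0, 0, 1, 2, 3
  0, 1, 2, 3, 4
  1, 2, 3, 4, 5

so w = (5, 4, 3, 2, 1).

Fulton essential set (4 of the 10 Rothe cells):

[(1, 4, 0), (2, 3, 0), (3, 2, 0), (4, 1, 0)]
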